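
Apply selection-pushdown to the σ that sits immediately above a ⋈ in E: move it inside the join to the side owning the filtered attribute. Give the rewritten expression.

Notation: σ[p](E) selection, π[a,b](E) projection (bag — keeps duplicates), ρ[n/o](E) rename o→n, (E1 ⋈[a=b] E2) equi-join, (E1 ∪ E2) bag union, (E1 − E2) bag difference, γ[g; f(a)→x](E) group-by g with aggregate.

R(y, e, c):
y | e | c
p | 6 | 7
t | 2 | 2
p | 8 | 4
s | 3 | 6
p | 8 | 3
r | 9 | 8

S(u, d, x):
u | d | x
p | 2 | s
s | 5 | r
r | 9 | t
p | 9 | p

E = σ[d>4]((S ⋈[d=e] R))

σ filters on d, owned by the left side.
E' = (σ[d>4](S) ⋈[d=e] R)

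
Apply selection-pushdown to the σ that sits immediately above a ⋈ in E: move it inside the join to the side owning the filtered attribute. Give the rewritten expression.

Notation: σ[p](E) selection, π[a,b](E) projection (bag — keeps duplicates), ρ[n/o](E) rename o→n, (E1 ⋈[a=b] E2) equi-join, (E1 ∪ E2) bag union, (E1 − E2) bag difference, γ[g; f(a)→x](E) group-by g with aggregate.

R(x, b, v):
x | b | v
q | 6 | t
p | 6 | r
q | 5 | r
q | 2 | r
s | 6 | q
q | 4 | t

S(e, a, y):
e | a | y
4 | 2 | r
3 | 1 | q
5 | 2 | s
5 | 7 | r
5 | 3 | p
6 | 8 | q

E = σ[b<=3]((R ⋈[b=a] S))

σ filters on b, owned by the left side.
E' = (σ[b<=3](R) ⋈[b=a] S)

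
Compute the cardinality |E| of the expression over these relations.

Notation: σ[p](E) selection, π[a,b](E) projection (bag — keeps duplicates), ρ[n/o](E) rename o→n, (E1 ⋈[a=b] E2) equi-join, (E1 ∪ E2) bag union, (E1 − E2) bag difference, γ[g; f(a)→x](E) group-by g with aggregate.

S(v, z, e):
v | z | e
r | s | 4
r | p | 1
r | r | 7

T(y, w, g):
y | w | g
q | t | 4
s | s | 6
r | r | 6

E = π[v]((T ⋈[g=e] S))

Subexpression sizes:
  T → 3
  S → 3
  (T ⋈[g=e] S) → 1
  π[v]((T ⋈[g=e] S)) → 1

|E| = 1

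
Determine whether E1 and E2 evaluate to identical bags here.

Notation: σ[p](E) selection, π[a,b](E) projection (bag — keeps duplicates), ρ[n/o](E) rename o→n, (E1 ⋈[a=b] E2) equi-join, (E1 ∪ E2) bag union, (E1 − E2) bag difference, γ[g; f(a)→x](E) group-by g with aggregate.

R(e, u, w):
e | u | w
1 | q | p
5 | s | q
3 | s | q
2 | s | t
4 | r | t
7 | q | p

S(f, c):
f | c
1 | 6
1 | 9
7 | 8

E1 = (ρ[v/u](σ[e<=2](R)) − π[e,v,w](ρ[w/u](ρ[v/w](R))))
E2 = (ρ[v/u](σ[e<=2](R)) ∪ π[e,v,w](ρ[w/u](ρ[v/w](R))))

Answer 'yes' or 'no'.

E1 subexpression sizes:
  R → 6
  σ[e<=2](R) → 2
  ρ[v/u](σ[e<=2](R)) → 2
  R → 6
  ρ[v/w](R) → 6
  ρ[w/u](ρ[v/w](R)) → 6
  π[e,v,w](ρ[w/u](ρ[v/w](R))) → 6
  (ρ[v/u](σ[e<=2](R)) − π[e,v,w](ρ[w/u](ρ[v/w](R)))) → 2
E2 subexpression sizes:
  R → 6
  σ[e<=2](R) → 2
  ρ[v/u](σ[e<=2](R)) → 2
  R → 6
  ρ[v/w](R) → 6
  ρ[w/u](ρ[v/w](R)) → 6
  π[e,v,w](ρ[w/u](ρ[v/w](R))) → 6
  (ρ[v/u](σ[e<=2](R)) ∪ π[e,v,w](ρ[w/u](ρ[v/w](R)))) → 8

E1 result:
e | v | w
1 | q | p
2 | s | t
E2 result:
e | v | w
1 | p | q
1 | q | p
2 | s | t
2 | t | s
3 | q | s
4 | t | r
5 | q | s
7 | p | q
Witness: (4, 't', 'r') appears 0× in E1 but 1× in E2.

no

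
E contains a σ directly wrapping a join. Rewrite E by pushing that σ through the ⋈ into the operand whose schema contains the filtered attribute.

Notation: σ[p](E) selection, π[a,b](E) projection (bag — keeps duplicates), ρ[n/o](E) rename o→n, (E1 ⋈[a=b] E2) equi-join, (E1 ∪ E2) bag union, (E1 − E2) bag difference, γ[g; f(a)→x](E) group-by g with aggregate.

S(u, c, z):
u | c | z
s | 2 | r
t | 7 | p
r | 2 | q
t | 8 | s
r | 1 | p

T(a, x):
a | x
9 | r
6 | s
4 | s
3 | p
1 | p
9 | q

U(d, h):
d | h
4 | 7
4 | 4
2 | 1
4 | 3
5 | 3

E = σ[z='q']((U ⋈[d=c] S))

σ filters on z, owned by the right side.
E' = (U ⋈[d=c] σ[z='q'](S))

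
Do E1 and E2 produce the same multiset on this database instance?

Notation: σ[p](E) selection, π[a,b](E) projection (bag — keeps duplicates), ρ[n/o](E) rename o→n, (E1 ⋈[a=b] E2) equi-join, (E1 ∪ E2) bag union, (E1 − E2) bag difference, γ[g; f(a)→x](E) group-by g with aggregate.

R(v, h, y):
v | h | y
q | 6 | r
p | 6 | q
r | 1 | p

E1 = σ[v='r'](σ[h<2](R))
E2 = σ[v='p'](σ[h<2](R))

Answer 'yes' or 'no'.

E1 subexpression sizes:
  R → 3
  σ[h<2](R) → 1
  σ[v='r'](σ[h<2](R)) → 1
E2 subexpression sizes:
  R → 3
  σ[h<2](R) → 1
  σ[v='p'](σ[h<2](R)) → 0

E1 result:
v | h | y
r | 1 | p
E2 result:
v | h | y
(0 rows)
Witness: ('r', 1, 'p') appears 1× in E1 but 0× in E2.

no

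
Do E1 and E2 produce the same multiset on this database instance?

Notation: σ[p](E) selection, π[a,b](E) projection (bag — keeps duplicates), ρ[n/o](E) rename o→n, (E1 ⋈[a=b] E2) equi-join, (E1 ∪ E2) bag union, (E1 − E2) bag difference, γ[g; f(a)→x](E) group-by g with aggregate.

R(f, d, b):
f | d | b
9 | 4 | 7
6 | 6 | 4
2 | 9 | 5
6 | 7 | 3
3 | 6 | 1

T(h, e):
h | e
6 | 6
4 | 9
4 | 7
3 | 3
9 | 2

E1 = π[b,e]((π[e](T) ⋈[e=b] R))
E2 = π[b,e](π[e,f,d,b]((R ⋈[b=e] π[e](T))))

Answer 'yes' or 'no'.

E1 row counts bottom-up:
  T → 5
  π[e](T) → 5
  R → 5
  (π[e](T) ⋈[e=b] R) → 2
  π[b,e]((π[e](T) ⋈[e=b] R)) → 2
E2 row counts bottom-up:
  R → 5
  T → 5
  π[e](T) → 5
  (R ⋈[b=e] π[e](T)) → 2
  π[e,f,d,b]((R ⋈[b=e] π[e](T))) → 2
  π[b,e](π[e,f,d,b]((R ⋈[b=e] π[e](T)))) → 2

E1 and E2 produce the same multiset:
b | e
3 | 3
7 | 7

yes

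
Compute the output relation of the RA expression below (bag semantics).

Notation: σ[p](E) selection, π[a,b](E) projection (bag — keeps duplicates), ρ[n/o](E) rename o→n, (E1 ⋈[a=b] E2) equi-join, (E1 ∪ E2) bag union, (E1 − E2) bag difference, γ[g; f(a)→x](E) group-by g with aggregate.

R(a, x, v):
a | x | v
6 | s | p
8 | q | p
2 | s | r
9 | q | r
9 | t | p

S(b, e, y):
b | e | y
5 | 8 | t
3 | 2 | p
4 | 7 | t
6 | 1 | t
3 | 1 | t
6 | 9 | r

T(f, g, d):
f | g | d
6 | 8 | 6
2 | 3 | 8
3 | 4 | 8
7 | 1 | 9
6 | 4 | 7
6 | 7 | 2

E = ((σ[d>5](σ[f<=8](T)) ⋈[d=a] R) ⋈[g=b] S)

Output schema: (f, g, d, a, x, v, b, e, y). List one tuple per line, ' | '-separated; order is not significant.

Subexpression sizes:
  T → 6
  σ[f<=8](T) → 6
  σ[d>5](σ[f<=8](T)) → 5
  R → 5
  (σ[d>5](σ[f<=8](T)) ⋈[d=a] R) → 5
  S → 6
  ((σ[d>5](σ[f<=8](T)) ⋈[d=a] R) ⋈[g=b] S) → 3

== RESULT ==
f | g | d | a | x | v | b | e | y
2 | 3 | 8 | 8 | q | p | 3 | 1 | t
2 | 3 | 8 | 8 | q | p | 3 | 2 | p
3 | 4 | 8 | 8 | q | p | 4 | 7 | t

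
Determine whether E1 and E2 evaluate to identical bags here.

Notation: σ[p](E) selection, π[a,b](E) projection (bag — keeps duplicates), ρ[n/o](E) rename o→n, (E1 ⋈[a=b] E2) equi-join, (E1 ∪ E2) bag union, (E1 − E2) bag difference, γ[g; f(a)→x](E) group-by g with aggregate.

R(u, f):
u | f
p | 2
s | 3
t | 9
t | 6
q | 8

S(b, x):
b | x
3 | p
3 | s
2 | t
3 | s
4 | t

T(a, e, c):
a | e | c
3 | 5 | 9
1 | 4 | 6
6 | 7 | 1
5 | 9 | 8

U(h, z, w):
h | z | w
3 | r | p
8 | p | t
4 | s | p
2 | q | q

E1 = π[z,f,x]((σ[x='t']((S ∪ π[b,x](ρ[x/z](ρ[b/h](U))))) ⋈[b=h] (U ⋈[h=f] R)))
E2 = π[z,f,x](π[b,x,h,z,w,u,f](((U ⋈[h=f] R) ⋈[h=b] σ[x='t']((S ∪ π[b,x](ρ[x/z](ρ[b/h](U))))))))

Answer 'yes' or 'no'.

E1 per-node cardinality:
  S → 5
  U → 4
  ρ[b/h](U) → 4
  ρ[x/z](ρ[b/h](U)) → 4
  π[b,x](ρ[x/z](ρ[b/h](U))) → 4
  (S ∪ π[b,x](ρ[x/z](ρ[b/h](U)))) → 9
  σ[x='t']((S ∪ π[b,x](ρ[x/z](ρ[b/h](U))))) → 2
  U → 4
  R → 5
  (U ⋈[h=f] R) → 3
  (σ[x='t']((S ∪ π[b,x](ρ[x/z](ρ[b/h](U))))) ⋈[b=h] (U ⋈[h=f] R)) → 1
  π[z,f,x]((σ[x='t']((S ∪ π[b,x](ρ[x/z](ρ[b/h](U))))) ⋈[b=h] (U ⋈[h=f] R))) → 1
E2 per-node cardinality:
  U → 4
  R → 5
  (U ⋈[h=f] R) → 3
  S → 5
  U → 4
  ρ[b/h](U) → 4
  ρ[x/z](ρ[b/h](U)) → 4
  π[b,x](ρ[x/z](ρ[b/h](U))) → 4
  (S ∪ π[b,x](ρ[x/z](ρ[b/h](U)))) → 9
  σ[x='t']((S ∪ π[b,x](ρ[x/z](ρ[b/h](U))))) → 2
  ((U ⋈[h=f] R) ⋈[h=b] σ[x='t']((S ∪ π[b,x](ρ[x/z](ρ[b/h](U)))))) → 1
  π[b,x,h,z,w,u,f](((U ⋈[h=f] R) ⋈[h=b] σ[x='t']((S ∪ π[b,x](ρ[x/z](ρ[b/h](U))))))) → 1
  π[z,f,x](π[b,x,h,z,w,u,f](((U ⋈[h=f] R) ⋈[h=b] σ[x='t']((S ∪ π[b,x](ρ[x/z](ρ[b/h](U)))))))) → 1

E1 and E2 produce the same multiset:
z | f | x
q | 2 | t

yes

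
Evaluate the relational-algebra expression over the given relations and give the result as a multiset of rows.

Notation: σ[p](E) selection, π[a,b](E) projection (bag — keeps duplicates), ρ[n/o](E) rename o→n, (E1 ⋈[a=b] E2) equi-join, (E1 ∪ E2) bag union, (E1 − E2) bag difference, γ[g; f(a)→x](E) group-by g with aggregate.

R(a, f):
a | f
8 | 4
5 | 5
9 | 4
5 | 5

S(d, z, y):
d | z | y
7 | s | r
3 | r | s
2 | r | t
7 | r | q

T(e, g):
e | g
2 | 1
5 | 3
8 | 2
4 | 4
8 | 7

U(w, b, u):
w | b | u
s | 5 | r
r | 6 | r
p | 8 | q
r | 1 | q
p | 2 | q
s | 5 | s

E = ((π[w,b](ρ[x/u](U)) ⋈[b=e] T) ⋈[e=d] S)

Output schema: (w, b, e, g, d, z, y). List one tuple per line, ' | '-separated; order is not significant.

Subexpression sizes:
  U → 6
  ρ[x/u](U) → 6
  π[w,b](ρ[x/u](U)) → 6
  T → 5
  (π[w,b](ρ[x/u](U)) ⋈[b=e] T) → 5
  S → 4
  ((π[w,b](ρ[x/u](U)) ⋈[b=e] T) ⋈[e=d] S) → 1

== RESULT ==
w | b | e | g | d | z | y
p | 2 | 2 | 1 | 2 | r | t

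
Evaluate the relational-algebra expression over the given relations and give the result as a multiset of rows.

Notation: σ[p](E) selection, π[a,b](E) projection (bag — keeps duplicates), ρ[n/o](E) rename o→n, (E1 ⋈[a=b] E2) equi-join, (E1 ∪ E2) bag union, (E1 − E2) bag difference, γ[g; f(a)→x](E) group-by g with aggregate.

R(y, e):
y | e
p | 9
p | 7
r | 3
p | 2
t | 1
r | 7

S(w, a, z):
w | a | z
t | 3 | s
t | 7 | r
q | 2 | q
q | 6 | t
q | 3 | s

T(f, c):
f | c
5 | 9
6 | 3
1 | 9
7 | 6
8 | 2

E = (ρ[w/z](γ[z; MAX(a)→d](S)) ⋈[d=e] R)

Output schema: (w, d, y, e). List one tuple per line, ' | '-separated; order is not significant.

Subexpression sizes:
  S → 5
  γ[z; MAX(a)→d](S) → 4
  ρ[w/z](γ[z; MAX(a)→d](S)) → 4
  R → 6
  (ρ[w/z](γ[z; MAX(a)→d](S)) ⋈[d=e] R) → 4

== RESULT ==
w | d | y | e
q | 2 | p | 2
r | 7 | p | 7
r | 7 | r | 7
s | 3 | r | 3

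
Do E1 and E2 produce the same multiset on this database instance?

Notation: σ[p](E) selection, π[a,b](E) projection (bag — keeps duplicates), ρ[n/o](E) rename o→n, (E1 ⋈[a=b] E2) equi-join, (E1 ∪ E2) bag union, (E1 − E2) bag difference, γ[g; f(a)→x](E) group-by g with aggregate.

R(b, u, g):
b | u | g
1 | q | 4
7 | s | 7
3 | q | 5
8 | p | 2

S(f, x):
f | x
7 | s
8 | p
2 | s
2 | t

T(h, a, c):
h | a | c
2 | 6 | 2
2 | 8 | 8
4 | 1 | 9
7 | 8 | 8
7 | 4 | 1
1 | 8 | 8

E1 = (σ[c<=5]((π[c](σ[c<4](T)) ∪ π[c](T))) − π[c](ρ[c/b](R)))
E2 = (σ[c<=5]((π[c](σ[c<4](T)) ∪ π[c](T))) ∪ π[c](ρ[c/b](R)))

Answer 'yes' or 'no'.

E1 subexpression sizes:
  T → 6
  σ[c<4](T) → 2
  π[c](σ[c<4](T)) → 2
  T → 6
  π[c](T) → 6
  (π[c](σ[c<4](T)) ∪ π[c](T)) → 8
  σ[c<=5]((π[c](σ[c<4](T)) ∪ π[c](T))) → 4
  R → 4
  ρ[c/b](R) → 4
  π[c](ρ[c/b](R)) → 4
  (σ[c<=5]((π[c](σ[c<4](T)) ∪ π[c](T))) − π[c](ρ[c/b](R))) → 3
E2 subexpression sizes:
  T → 6
  σ[c<4](T) → 2
  π[c](σ[c<4](T)) → 2
  T → 6
  π[c](T) → 6
  (π[c](σ[c<4](T)) ∪ π[c](T)) → 8
  σ[c<=5]((π[c](σ[c<4](T)) ∪ π[c](T))) → 4
  R → 4
  ρ[c/b](R) → 4
  π[c](ρ[c/b](R)) → 4
  (σ[c<=5]((π[c](σ[c<4](T)) ∪ π[c](T))) ∪ π[c](ρ[c/b](R))) → 8

E1 result:
c
1
2
2
E2 result:
c
1
1
1
2
2
3
7
8
Witness: (1,) appears 1× in E1 but 3× in E2.

no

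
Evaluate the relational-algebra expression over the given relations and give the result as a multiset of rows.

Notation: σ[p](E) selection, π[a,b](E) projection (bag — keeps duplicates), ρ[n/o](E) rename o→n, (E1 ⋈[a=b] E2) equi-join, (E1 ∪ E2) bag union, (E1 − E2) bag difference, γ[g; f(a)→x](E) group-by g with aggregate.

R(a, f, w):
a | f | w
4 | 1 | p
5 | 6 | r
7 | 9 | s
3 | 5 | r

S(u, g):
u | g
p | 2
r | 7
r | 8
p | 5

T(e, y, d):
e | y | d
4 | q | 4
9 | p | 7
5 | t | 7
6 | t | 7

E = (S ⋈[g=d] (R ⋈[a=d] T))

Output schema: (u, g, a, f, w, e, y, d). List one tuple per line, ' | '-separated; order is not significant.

Subexpression sizes:
  S → 4
  R → 4
  T → 4
  (R ⋈[a=d] T) → 4
  (S ⋈[g=d] (R ⋈[a=d] T)) → 3

== RESULT ==
u | g | a | f | w | e | y | d
r | 7 | 7 | 9 | s | 5 | t | 7
r | 7 | 7 | 9 | s | 6 | t | 7
r | 7 | 7 | 9 | s | 9 | p | 7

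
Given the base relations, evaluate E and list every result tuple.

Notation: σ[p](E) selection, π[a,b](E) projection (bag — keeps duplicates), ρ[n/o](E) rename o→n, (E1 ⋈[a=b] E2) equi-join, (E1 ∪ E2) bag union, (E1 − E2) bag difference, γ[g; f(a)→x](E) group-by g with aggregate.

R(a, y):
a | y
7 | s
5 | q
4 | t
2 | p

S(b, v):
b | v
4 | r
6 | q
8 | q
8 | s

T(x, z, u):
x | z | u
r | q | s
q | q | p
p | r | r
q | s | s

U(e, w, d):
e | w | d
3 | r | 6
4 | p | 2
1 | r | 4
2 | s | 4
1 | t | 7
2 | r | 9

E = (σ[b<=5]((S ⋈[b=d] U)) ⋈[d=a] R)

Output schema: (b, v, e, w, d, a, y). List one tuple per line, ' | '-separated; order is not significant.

Stepwise |·|:
  S → 4
  U → 6
  (S ⋈[b=d] U) → 3
  σ[b<=5]((S ⋈[b=d] U)) → 2
  R → 4
  (σ[b<=5]((S ⋈[b=d] U)) ⋈[d=a] R) → 2

== RESULT ==
b | v | e | w | d | a | y
4 | r | 1 | r | 4 | 4 | t
4 | r | 2 | s | 4 | 4 | t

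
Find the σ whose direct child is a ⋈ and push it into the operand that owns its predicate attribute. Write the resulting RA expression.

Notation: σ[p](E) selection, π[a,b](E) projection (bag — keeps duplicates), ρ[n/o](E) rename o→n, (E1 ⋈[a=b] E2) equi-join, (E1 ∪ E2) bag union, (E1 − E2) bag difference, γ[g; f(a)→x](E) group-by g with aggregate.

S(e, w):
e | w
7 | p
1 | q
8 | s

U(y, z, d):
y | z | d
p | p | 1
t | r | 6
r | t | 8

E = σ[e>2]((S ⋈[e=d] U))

σ filters on e, owned by the left side.
E' = (σ[e>2](S) ⋈[e=d] U)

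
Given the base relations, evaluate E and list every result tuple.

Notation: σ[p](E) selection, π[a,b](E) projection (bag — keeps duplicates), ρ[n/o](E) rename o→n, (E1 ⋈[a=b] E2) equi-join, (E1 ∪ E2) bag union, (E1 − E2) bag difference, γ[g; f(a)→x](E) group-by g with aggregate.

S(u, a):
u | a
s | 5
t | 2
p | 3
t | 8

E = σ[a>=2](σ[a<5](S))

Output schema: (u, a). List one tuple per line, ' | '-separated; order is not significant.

Subexpression sizes:
  S → 4
  σ[a<5](S) → 2
  σ[a>=2](σ[a<5](S)) → 2

== RESULT ==
u | a
p | 3
t | 2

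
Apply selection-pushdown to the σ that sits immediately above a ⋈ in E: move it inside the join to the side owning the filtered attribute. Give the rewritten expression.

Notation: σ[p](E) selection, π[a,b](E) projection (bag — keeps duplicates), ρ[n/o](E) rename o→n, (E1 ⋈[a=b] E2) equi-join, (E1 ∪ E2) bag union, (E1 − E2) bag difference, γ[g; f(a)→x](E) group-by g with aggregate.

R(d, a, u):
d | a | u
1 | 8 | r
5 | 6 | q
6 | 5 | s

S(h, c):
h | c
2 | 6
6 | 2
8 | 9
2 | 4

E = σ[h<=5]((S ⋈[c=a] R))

σ filters on h, owned by the left side.
E' = (σ[h<=5](S) ⋈[c=a] R)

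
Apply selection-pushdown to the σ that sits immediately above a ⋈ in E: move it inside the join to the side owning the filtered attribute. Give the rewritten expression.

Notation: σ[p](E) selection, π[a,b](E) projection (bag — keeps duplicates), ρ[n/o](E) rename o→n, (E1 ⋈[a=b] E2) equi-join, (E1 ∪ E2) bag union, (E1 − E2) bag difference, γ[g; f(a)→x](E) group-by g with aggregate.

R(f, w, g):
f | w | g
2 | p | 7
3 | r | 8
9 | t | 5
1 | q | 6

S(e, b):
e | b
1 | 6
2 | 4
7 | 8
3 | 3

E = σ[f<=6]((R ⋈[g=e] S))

σ filters on f, owned by the left side.
E' = (σ[f<=6](R) ⋈[g=e] S)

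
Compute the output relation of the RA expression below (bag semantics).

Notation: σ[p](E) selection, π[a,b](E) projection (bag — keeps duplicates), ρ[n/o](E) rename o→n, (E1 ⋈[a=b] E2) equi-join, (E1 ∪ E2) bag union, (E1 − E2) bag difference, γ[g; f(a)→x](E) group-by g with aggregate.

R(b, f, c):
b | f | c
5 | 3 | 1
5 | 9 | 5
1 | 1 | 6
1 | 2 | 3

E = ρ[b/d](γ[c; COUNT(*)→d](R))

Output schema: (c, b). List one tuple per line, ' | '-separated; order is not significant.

Row counts bottom-up:
  R → 4
  γ[c; COUNT(*)→d](R) → 4
  ρ[b/d](γ[c; COUNT(*)→d](R)) → 4

== RESULT ==
c | b
1 | 1
3 | 1
5 | 1
6 | 1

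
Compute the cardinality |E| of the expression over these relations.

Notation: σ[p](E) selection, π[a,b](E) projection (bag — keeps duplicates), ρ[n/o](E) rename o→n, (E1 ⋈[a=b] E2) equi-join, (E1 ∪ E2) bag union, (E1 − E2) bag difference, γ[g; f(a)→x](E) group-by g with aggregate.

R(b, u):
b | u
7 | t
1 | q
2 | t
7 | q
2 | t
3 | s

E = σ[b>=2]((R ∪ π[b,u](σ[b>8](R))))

Stepwise |·|:
  R → 6
  R → 6
  σ[b>8](R) → 0
  π[b,u](σ[b>8](R)) → 0
  (R ∪ π[b,u](σ[b>8](R))) → 6
  σ[b>=2]((R ∪ π[b,u](σ[b>8](R)))) → 5

|E| = 5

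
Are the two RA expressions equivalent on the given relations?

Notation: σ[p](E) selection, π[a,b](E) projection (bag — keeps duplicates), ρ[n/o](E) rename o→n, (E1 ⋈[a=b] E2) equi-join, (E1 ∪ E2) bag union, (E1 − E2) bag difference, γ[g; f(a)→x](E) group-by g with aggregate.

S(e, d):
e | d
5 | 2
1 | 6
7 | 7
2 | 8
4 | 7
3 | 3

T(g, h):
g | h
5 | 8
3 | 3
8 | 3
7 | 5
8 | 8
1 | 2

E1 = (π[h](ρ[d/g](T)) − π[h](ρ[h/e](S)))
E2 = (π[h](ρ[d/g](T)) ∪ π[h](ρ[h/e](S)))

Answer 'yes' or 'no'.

E1 per-node cardinality:
  T → 6
  ρ[d/g](T) → 6
  π[h](ρ[d/g](T)) → 6
  S → 6
  ρ[h/e](S) → 6
  π[h](ρ[h/e](S)) → 6
  (π[h](ρ[d/g](T)) − π[h](ρ[h/e](S))) → 3
E2 per-node cardinality:
  T → 6
  ρ[d/g](T) → 6
  π[h](ρ[d/g](T)) → 6
  S → 6
  ρ[h/e](S) → 6
  π[h](ρ[h/e](S)) → 6
  (π[h](ρ[d/g](T)) ∪ π[h](ρ[h/e](S))) → 12

E1 result:
h
3
8
8
E2 result:
h
1
2
2
3
3
3
4
5
5
7
8
8
Witness: (2,) appears 0× in E1 but 2× in E2.

no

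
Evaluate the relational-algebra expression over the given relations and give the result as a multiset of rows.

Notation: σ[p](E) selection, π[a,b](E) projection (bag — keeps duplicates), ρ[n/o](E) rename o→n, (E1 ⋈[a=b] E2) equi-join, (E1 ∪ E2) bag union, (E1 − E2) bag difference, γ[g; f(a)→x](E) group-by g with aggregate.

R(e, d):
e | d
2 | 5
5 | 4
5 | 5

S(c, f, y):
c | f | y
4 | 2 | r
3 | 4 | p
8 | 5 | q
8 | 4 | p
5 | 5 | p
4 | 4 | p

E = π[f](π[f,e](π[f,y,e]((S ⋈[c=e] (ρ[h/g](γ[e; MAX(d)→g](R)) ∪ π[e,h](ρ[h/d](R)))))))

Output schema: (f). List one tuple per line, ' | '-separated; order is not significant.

Row counts bottom-up:
  S → 6
  R → 3
  γ[e; MAX(d)→g](R) → 2
  ρ[h/g](γ[e; MAX(d)→g](R)) → 2
  R → 3
  ρ[h/d](R) → 3
  π[e,h](ρ[h/d](R)) → 3
  (ρ[h/g](γ[e; MAX(d)→g](R)) ∪ π[e,h](ρ[h/d](R))) → 5
  (S ⋈[c=e] (ρ[h/g](γ[e; MAX(d)→g](R)) ∪ π[e,h](ρ[h/d](R)))) → 3
  π[f,y,e]((S ⋈[c=e] (ρ[h/g](γ[e; MAX(d)→g](R)) ∪ π[e,h](ρ[h/d](R))))) → 3
  π[f,e](π[f,y,e]((S ⋈[c=e] (ρ[h/g](γ[e; MAX(d)→g](R)) ∪ π[e,h](ρ[h/d](R)))))) → 3
  π[f](π[f,e](π[f,y,e]((S ⋈[c=e] (ρ[h/g](γ[e; MAX(d)→g](R)) ∪ π[e,h](ρ[h/d](R))))))) → 3

== RESULT ==
f
5
5
5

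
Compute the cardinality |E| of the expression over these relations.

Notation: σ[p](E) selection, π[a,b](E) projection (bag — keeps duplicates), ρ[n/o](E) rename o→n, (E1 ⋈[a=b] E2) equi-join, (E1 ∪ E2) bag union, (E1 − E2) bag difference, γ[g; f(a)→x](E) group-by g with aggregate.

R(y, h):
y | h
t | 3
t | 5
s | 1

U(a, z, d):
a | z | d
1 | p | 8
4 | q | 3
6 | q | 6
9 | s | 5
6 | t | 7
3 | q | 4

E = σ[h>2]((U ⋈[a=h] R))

Per-node cardinality:
  U → 6
  R → 3
  (U ⋈[a=h] R) → 2
  σ[h>2]((U ⋈[a=h] R)) → 1

|E| = 1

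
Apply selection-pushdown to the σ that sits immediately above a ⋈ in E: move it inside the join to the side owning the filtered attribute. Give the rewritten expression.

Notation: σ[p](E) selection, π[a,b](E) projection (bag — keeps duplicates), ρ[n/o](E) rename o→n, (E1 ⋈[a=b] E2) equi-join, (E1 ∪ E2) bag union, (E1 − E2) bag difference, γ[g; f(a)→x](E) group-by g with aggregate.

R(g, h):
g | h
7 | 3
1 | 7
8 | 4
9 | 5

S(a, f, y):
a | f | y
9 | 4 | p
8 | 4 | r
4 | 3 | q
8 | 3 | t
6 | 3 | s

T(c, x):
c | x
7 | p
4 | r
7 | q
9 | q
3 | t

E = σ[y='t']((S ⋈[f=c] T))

σ filters on y, owned by the left side.
E' = (σ[y='t'](S) ⋈[f=c] T)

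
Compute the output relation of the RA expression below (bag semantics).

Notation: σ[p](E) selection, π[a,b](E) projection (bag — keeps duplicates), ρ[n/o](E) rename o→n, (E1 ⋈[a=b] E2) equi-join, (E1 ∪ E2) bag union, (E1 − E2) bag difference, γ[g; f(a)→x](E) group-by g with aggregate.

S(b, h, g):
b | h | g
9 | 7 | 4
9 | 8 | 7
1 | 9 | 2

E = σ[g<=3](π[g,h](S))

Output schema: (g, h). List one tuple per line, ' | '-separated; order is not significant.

Subexpression sizes:
  S → 3
  π[g,h](S) → 3
  σ[g<=3](π[g,h](S)) → 1

== RESULT ==
g | h
2 | 9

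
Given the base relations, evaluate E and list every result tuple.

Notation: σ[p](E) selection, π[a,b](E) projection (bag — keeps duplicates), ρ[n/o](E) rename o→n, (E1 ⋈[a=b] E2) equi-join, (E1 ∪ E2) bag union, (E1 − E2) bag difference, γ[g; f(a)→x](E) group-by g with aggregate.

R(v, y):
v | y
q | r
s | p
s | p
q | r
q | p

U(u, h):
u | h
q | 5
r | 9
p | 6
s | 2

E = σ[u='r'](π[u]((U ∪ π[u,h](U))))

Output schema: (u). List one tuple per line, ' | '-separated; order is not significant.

Subexpression sizes:
  U → 4
  U → 4
  π[u,h](U) → 4
  (U ∪ π[u,h](U)) → 8
  π[u]((U ∪ π[u,h](U))) → 8
  σ[u='r'](π[u]((U ∪ π[u,h](U)))) → 2

== RESULT ==
u
r
r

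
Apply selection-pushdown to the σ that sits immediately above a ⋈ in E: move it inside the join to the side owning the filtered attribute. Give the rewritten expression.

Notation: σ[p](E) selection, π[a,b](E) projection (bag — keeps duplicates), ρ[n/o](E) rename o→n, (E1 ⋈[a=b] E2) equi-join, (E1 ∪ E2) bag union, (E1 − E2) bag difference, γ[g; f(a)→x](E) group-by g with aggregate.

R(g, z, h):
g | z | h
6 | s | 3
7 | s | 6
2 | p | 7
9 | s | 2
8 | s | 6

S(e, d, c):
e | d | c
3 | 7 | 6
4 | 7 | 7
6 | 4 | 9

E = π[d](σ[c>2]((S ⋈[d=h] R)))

σ filters on c, owned by the left side.
E' = π[d]((σ[c>2](S) ⋈[d=h] R))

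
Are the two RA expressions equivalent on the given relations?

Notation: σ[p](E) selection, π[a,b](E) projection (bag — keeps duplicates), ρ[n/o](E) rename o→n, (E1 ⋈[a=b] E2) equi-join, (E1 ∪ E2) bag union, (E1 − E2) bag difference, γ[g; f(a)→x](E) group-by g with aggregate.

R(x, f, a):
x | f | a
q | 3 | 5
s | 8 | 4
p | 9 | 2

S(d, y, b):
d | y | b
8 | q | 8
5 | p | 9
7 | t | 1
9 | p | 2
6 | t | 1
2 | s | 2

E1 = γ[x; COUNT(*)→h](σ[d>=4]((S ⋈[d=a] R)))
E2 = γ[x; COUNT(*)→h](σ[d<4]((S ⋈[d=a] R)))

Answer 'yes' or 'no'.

E1 row counts bottom-up:
  S → 6
  R → 3
  (S ⋈[d=a] R) → 2
  σ[d>=4]((S ⋈[d=a] R)) → 1
  γ[x; COUNT(*)→h](σ[d>=4]((S ⋈[d=a] R))) → 1
E2 row counts bottom-up:
  S → 6
  R → 3
  (S ⋈[d=a] R) → 2
  σ[d<4]((S ⋈[d=a] R)) → 1
  γ[x; COUNT(*)→h](σ[d<4]((S ⋈[d=a] R))) → 1

E1 result:
x | h
q | 1
E2 result:
x | h
p | 1
Witness: ('p', 1) appears 0× in E1 but 1× in E2.

no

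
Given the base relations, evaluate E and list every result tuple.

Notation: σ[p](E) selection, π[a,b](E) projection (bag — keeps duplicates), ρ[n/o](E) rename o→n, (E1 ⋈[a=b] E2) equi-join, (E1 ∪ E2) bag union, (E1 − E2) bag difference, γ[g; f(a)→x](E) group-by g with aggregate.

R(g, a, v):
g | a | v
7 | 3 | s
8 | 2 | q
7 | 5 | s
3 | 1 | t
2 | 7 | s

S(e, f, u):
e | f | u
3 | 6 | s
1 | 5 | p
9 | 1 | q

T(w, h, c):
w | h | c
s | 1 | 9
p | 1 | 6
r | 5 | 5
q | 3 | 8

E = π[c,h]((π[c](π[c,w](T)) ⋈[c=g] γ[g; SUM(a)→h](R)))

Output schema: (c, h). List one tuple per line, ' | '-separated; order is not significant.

Row counts bottom-up:
  T → 4
  π[c,w](T) → 4
  π[c](π[c,w](T)) → 4
  R → 5
  γ[g; SUM(a)→h](R) → 4
  (π[c](π[c,w](T)) ⋈[c=g] γ[g; SUM(a)→h](R)) → 1
  π[c,h]((π[c](π[c,w](T)) ⋈[c=g] γ[g; SUM(a)→h](R))) → 1

== RESULT ==
c | h
8 | 2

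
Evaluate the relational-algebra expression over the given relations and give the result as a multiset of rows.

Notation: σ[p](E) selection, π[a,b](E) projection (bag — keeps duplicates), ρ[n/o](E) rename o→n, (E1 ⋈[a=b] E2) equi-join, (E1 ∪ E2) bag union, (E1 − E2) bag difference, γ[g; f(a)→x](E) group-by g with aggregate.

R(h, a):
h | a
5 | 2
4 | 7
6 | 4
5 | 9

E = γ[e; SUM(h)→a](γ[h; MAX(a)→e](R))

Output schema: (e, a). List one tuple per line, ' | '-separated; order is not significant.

Row counts bottom-up:
  R → 4
  γ[h; MAX(a)→e](R) → 3
  γ[e; SUM(h)→a](γ[h; MAX(a)→e](R)) → 3

== RESULT ==
e | a
4 | 6
7 | 4
9 | 5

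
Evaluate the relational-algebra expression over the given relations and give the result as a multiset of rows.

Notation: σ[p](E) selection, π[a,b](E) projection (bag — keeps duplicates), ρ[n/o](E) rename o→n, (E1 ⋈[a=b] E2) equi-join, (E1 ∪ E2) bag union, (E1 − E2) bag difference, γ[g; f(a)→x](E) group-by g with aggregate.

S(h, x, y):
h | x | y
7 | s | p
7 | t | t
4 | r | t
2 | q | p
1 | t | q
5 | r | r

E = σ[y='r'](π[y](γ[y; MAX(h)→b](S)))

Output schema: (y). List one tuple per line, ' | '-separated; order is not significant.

Stepwise |·|:
  S → 6
  γ[y; MAX(h)→b](S) → 4
  π[y](γ[y; MAX(h)→b](S)) → 4
  σ[y='r'](π[y](γ[y; MAX(h)→b](S))) → 1

== RESULT ==
y
r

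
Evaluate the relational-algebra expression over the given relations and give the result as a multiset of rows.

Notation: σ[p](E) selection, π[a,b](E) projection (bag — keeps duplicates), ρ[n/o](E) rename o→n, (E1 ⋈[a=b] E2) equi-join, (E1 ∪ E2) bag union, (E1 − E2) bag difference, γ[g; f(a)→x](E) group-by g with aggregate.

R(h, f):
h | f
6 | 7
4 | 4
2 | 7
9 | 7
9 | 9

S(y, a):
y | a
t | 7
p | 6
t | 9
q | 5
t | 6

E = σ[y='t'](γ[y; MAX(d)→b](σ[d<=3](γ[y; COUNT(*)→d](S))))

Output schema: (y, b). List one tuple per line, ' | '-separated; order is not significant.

Subexpression sizes:
  S → 5
  γ[y; COUNT(*)→d](S) → 3
  σ[d<=3](γ[y; COUNT(*)→d](S)) → 3
  γ[y; MAX(d)→b](σ[d<=3](γ[y; COUNT(*)→d](S))) → 3
  σ[y='t'](γ[y; MAX(d)→b](σ[d<=3](γ[y; COUNT(*)→d](S)))) → 1

== RESULT ==
y | b
t | 3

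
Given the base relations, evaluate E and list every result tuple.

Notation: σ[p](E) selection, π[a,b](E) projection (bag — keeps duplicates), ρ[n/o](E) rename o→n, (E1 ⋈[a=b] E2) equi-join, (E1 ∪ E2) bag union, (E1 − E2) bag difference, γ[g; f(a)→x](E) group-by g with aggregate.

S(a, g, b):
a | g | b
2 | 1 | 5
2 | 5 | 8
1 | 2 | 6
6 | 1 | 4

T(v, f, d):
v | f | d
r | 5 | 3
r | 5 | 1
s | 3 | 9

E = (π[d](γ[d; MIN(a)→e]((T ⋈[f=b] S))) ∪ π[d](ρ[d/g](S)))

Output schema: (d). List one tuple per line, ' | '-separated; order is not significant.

Per-node cardinality:
  T → 3
  S → 4
  (T ⋈[f=b] S) → 2
  γ[d; MIN(a)→e]((T ⋈[f=b] S)) → 2
  π[d](γ[d; MIN(a)→e]((T ⋈[f=b] S))) → 2
  S → 4
  ρ[d/g](S) → 4
  π[d](ρ[d/g](S)) → 4
  (π[d](γ[d; MIN(a)→e]((T ⋈[f=b] S))) ∪ π[d](ρ[d/g](S))) → 6

== RESULT ==
d
1
1
1
2
3
5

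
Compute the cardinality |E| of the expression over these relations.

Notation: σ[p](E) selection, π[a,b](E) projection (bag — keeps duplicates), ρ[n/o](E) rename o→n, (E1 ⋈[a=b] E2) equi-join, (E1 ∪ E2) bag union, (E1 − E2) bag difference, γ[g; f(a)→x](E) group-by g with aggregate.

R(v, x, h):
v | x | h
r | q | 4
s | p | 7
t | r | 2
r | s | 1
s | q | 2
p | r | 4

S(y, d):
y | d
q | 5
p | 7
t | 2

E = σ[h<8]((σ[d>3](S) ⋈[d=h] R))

Per-node cardinality:
  S → 3
  σ[d>3](S) → 2
  R → 6
  (σ[d>3](S) ⋈[d=h] R) → 1
  σ[h<8]((σ[d>3](S) ⋈[d=h] R)) → 1

|E| = 1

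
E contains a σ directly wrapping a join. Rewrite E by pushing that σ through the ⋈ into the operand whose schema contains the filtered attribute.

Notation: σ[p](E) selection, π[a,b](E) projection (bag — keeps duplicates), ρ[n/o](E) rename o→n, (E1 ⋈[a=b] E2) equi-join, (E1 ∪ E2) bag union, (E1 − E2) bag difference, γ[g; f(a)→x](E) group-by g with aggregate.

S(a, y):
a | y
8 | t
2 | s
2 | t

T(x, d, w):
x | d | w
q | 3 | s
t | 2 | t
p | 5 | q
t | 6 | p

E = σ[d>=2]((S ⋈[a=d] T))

σ filters on d, owned by the right side.
E' = (S ⋈[a=d] σ[d>=2](T))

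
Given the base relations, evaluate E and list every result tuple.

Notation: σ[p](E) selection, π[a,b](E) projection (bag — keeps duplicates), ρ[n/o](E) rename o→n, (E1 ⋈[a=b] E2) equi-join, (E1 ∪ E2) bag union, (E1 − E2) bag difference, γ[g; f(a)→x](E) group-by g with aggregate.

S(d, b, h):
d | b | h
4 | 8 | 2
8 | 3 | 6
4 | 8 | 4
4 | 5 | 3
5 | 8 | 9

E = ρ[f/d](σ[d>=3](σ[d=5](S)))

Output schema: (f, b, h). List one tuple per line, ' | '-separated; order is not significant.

Per-node cardinality:
  S → 5
  σ[d=5](S) → 1
  σ[d>=3](σ[d=5](S)) → 1
  ρ[f/d](σ[d>=3](σ[d=5](S))) → 1

== RESULT ==
f | b | h
5 | 8 | 9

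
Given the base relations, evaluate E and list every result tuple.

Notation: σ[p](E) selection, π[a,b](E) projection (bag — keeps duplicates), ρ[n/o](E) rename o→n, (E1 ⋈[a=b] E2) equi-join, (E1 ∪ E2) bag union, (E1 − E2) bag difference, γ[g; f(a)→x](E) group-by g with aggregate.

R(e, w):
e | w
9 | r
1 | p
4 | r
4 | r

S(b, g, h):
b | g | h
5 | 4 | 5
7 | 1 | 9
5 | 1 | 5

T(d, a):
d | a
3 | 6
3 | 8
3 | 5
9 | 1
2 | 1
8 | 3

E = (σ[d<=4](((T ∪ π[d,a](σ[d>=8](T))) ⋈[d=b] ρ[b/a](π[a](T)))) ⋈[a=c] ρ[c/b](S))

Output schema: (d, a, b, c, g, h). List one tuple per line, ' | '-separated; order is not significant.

Per-node cardinality:
  T → 6
  T → 6
  σ[d>=8](T) → 2
  π[d,a](σ[d>=8](T)) → 2
  (T ∪ π[d,a](σ[d>=8](T))) → 8
  T → 6
  π[a](T) → 6
  ρ[b/a](π[a](T)) → 6
  ((T ∪ π[d,a](σ[d>=8](T))) ⋈[d=b] ρ[b/a](π[a](T))) → 5
  σ[d<=4](((T ∪ π[d,a](σ[d>=8](T))) ⋈[d=b] ρ[b/a](π[a](T)))) → 3
  S → 3
  ρ[c/b](S) → 3
  (σ[d<=4](((T ∪ π[d,a](σ[d>=8](T))) ⋈[d=b] ρ[b/a](π[a](T)))) ⋈[a=c] ρ[c/b](S)) → 2

== RESULT ==
d | a | b | c | g | h
3 | 5 | 3 | 5 | 1 | 5
3 | 5 | 3 | 5 | 4 | 5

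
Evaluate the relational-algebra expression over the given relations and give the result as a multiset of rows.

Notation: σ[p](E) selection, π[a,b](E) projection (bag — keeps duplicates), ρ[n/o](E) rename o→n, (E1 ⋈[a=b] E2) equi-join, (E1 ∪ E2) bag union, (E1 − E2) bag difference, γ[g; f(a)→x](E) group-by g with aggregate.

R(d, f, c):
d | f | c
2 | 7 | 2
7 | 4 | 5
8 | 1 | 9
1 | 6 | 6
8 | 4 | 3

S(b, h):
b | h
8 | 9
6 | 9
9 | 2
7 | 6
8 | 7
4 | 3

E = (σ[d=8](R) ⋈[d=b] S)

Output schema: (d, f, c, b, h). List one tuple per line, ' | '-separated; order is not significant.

Subexpression sizes:
  R → 5
  σ[d=8](R) → 2
  S → 6
  (σ[d=8](R) ⋈[d=b] S) → 4

== RESULT ==
d | f | c | b | h
8 | 1 | 9 | 8 | 7
8 | 1 | 9 | 8 | 9
8 | 4 | 3 | 8 | 7
8 | 4 | 3 | 8 | 9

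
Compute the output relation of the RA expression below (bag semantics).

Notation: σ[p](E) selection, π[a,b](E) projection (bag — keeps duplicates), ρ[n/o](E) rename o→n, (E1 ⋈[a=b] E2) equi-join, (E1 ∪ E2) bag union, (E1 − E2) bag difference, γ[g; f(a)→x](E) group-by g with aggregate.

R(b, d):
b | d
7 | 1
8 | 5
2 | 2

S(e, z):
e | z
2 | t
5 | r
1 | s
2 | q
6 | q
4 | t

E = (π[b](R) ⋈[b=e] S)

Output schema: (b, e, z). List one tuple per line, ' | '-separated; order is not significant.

Stepwise |·|:
  R → 3
  π[b](R) → 3
  S → 6
  (π[b](R) ⋈[b=e] S) → 2

== RESULT ==
b | e | z
2 | 2 | q
2 | 2 | t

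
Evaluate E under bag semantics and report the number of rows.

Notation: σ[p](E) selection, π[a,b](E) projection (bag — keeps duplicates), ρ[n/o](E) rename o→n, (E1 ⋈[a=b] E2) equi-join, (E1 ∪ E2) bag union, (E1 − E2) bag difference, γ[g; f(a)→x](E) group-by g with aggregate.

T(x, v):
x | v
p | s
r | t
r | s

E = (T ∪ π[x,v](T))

Per-node cardinality:
  T → 3
  T → 3
  π[x,v](T) → 3
  (T ∪ π[x,v](T)) → 6

|E| = 6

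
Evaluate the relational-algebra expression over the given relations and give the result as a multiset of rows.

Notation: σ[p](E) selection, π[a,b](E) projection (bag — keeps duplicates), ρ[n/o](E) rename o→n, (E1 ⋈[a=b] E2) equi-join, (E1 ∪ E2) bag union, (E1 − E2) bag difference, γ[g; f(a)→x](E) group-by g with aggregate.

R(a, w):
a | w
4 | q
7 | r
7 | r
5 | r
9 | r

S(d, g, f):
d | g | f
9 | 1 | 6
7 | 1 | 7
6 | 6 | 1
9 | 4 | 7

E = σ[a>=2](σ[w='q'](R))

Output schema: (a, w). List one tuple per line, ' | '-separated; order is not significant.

Row counts bottom-up:
  R → 5
  σ[w='q'](R) → 1
  σ[a>=2](σ[w='q'](R)) → 1

== RESULT ==
a | w
4 | q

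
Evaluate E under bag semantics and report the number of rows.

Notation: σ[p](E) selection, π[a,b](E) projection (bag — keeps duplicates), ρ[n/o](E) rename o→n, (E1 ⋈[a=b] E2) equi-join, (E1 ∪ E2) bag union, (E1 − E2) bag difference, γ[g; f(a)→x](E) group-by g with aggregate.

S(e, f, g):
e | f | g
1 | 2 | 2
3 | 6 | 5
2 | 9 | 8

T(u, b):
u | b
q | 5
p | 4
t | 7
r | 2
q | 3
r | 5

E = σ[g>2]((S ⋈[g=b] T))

Stepwise |·|:
  S → 3
  T → 6
  (S ⋈[g=b] T) → 3
  σ[g>2]((S ⋈[g=b] T)) → 2

|E| = 2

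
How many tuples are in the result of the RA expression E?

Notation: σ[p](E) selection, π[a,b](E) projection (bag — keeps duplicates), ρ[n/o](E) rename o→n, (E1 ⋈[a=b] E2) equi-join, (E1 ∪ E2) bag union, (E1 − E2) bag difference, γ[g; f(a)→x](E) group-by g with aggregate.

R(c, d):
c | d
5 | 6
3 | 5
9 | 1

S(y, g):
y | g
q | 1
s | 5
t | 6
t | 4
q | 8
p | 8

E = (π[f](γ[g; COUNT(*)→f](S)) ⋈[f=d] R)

Per-node cardinality:
  S → 6
  γ[g; COUNT(*)→f](S) → 5
  π[f](γ[g; COUNT(*)→f](S)) → 5
  R → 3
  (π[f](γ[g; COUNT(*)→f](S)) ⋈[f=d] R) → 4

|E| = 4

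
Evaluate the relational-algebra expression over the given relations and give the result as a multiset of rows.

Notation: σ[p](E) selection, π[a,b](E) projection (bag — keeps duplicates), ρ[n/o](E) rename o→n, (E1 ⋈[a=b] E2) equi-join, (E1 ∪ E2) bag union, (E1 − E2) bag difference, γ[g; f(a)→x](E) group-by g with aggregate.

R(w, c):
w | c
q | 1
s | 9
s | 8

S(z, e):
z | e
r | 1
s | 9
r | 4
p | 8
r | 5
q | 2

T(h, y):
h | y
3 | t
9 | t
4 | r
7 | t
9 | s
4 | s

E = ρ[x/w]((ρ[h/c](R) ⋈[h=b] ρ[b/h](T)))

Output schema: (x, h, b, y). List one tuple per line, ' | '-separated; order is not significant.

Subexpression sizes:
  R → 3
  ρ[h/c](R) → 3
  T → 6
  ρ[b/h](T) → 6
  (ρ[h/c](R) ⋈[h=b] ρ[b/h](T)) → 2
  ρ[x/w]((ρ[h/c](R) ⋈[h=b] ρ[b/h](T))) → 2

== RESULT ==
x | h | b | y
s | 9 | 9 | s
s | 9 | 9 | t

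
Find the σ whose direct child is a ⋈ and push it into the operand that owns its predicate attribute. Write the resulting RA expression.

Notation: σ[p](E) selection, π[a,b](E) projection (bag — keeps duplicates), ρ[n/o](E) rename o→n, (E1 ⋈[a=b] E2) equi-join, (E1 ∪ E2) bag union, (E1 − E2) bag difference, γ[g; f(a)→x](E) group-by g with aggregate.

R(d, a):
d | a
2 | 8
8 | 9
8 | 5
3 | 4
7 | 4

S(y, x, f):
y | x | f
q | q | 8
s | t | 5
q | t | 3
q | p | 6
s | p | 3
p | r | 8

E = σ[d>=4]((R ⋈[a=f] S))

σ filters on d, owned by the left side.
E' = (σ[d>=4](R) ⋈[a=f] S)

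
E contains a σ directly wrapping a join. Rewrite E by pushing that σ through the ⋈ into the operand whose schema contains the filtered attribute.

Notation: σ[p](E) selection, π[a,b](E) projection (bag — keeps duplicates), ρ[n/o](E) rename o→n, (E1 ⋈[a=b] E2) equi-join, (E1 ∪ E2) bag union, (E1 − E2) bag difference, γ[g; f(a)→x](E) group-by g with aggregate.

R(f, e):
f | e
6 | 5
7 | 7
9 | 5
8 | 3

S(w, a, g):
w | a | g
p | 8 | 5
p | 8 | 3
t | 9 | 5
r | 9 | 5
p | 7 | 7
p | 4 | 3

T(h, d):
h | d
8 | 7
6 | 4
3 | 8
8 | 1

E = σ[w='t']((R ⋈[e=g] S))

σ filters on w, owned by the right side.
E' = (R ⋈[e=g] σ[w='t'](S))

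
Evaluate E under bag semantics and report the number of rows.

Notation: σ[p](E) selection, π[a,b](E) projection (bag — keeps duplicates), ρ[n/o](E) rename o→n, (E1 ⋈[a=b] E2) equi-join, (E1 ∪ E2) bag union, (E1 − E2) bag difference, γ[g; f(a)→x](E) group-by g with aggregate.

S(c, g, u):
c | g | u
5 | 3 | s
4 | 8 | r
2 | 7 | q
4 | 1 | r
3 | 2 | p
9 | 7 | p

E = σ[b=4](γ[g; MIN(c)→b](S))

Stepwise |·|:
  S → 6
  γ[g; MIN(c)→b](S) → 5
  σ[b=4](γ[g; MIN(c)→b](S)) → 2

|E| = 2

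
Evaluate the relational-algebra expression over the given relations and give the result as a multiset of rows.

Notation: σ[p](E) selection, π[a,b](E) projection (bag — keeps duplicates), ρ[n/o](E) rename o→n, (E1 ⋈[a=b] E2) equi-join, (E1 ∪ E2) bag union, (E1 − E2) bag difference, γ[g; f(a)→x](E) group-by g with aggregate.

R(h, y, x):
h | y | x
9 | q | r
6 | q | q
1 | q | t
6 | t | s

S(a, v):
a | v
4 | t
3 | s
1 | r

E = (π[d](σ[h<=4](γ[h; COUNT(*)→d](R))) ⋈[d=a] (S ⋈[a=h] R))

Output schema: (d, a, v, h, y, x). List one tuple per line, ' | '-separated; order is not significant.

Per-node cardinality:
  R → 4
  γ[h; COUNT(*)→d](R) → 3
  σ[h<=4](γ[h; COUNT(*)→d](R)) → 1
  π[d](σ[h<=4](γ[h; COUNT(*)→d](R))) → 1
  S → 3
  R → 4
  (S ⋈[a=h] R) → 1
  (π[d](σ[h<=4](γ[h; COUNT(*)→d](R))) ⋈[d=a] (S ⋈[a=h] R)) → 1

== RESULT ==
d | a | v | h | y | x
1 | 1 | r | 1 | q | t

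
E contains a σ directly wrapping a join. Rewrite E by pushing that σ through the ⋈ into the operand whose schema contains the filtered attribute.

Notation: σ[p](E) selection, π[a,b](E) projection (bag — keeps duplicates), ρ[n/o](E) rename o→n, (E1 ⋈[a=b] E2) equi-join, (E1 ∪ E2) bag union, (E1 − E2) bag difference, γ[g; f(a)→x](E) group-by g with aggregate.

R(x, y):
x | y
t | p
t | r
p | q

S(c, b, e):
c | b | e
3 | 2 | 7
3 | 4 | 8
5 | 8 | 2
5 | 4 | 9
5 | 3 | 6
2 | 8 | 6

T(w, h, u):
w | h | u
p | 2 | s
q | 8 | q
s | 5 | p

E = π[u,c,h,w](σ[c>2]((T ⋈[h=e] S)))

σ filters on c, owned by the right side.
E' = π[u,c,h,w]((T ⋈[h=e] σ[c>2](S)))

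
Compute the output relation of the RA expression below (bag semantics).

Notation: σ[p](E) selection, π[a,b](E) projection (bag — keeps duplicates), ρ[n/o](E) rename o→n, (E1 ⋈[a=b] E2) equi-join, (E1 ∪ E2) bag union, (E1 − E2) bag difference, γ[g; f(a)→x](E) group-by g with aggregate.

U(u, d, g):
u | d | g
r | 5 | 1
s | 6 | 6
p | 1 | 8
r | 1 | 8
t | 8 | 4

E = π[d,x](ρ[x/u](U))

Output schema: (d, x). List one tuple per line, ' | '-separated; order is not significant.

Subexpression sizes:
  U → 5
  ρ[x/u](U) → 5
  π[d,x](ρ[x/u](U)) → 5

== RESULT ==
d | x
1 | p
1 | r
5 | r
6 | s
8 | t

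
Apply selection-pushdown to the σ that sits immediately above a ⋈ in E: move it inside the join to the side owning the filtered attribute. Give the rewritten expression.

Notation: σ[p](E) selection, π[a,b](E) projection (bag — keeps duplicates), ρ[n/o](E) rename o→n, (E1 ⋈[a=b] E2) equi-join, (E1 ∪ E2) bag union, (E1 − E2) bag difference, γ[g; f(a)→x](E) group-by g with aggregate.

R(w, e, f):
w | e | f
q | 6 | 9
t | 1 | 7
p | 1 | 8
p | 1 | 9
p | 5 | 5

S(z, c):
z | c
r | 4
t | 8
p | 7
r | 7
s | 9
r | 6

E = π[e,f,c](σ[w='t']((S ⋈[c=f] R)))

σ filters on w, owned by the right side.
E' = π[e,f,c]((S ⋈[c=f] σ[w='t'](R)))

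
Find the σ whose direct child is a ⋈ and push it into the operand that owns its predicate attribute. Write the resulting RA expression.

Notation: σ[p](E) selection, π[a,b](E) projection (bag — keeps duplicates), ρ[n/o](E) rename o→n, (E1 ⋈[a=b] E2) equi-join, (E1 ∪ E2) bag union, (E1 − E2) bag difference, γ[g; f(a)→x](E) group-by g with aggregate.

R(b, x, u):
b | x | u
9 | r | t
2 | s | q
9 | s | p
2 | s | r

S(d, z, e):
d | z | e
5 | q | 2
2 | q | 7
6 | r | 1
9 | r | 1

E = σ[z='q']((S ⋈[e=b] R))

σ filters on z, owned by the left side.
E' = (σ[z='q'](S) ⋈[e=b] R)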